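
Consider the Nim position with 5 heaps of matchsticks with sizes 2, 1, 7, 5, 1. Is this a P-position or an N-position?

P-position

Bitwise XOR of the heap sizes:
  010  (2)
  001  (1)
  111  (7)
  101  (5)
  001  (1)
  ---
  000  (0)
The nim-sum is 0, so this is a P-position: the player to move is in a losing position under optimal play.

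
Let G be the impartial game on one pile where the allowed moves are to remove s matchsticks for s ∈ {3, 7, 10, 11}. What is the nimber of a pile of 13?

Grundy values for subtraction set {3, 7, 10, 11}:
k:     0  1  2  3  4  5  6  7  8  9 10 11 12 13
g(k):  0  0  0  1  1  1  0  2  2  1  3  3  2  2
So g(13) = 2.

2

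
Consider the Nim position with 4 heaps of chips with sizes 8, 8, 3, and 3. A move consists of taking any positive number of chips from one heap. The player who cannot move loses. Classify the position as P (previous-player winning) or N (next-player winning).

Compute the nim-sum pairwise:
8 ⊕ 8 = 0
0 ⊕ 3 = 3
3 ⊕ 3 = 0
The nim-sum is 0, so this is a P-position: the player to move is in a losing position under optimal play.

P-position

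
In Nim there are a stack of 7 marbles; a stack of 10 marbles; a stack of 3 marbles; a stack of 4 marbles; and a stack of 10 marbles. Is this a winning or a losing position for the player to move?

Losing position

In binary:
  0111  (7)
  1010  (10)
  0011  (3)
  0100  (4)
  1010  (10)
  ----
  0000  (0)
The nim-sum is 0, so this is a P-position: the player to move is in a losing position under optimal play.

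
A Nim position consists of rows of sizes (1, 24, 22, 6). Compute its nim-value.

9

Bitwise XOR of the heap sizes:
  00001  (1)
  11000  (24)
  10110  (22)
  00110  (6)
  -----
  01001  (9)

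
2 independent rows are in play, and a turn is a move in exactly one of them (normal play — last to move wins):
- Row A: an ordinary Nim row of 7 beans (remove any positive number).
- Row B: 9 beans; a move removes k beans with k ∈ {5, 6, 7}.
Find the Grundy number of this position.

Row A is a plain Nim row of size 7, so its Grundy value is 7.
Build the Grundy sequence for row B with g(k) = mex{g(k−s) : s ∈ {5, 6, 7}, s ≤ k}:
g(0) = mex{} = 0
g(1) = mex{} = 0
g(2) = mex{} = 0
g(3) = mex{} = 0
g(4) = mex{} = 0
g(5) = mex{0} = 1
g(6) = mex{0} = 1
g(7) = mex{0} = 1
g(8) = mex{0} = 1
g(9) = mex{0} = 1
So g(9) = 1.
By the Sprague-Grundy theorem, the Grundy value of a sum of independent games is the XOR of the component values.
Combined value = 7 ⊕ 1 = 6.

6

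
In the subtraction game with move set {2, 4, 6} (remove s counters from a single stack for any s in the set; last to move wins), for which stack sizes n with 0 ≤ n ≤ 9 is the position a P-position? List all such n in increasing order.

0, 1, 8, 9

Grundy values for subtraction set {2, 4, 6}:
g(0) = mex{} = 0
g(1) = mex{} = 0
g(2) = mex{0} = 1
g(3) = mex{0} = 1
g(4) = mex{0,1} = 2
g(5) = mex{0,1} = 2
g(6) = mex{0,1,2} = 3
g(7) = mex{0,1,2} = 3
g(8) = mex{1,2,3} = 0
g(9) = mex{1,2,3} = 0
The P-positions (g = 0) in 0..9 are 0, 1, 8, 9.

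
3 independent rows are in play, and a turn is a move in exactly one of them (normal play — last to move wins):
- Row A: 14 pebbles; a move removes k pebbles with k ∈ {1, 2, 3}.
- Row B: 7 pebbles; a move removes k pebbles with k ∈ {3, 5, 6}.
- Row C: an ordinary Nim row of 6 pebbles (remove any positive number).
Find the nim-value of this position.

6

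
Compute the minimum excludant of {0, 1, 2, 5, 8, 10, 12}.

3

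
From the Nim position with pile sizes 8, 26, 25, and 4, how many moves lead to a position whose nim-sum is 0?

Compute the nim-sum pairwise:
8 ^ 26 = 18
18 ^ 25 = 11
11 ^ 4 = 15
The overall nim-sum is X = 15. A pile of size p has a winning move iff p XOR X < p (reduce it to p XOR X).
  8: 8 XOR 15 = 7 < 8 — winning move (to 7).
  26: 26 XOR 15 = 21 < 26 — winning move (to 21).
  25: 25 XOR 15 = 22 < 25 — winning move (to 22).
  4: 4 XOR 15 = 11 ≥ 4 — no move.
That gives 3 winning moves.

3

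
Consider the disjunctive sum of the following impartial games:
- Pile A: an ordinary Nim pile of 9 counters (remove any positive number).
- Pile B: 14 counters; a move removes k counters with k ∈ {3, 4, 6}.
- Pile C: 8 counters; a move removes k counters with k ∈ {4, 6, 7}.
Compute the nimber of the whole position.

Pile A is a plain Nim pile of size 9, so its Grundy value is 9.
Grundy values for pile B (subtraction set {3, 4, 6}):
g(0) = mex{} = 0
g(1) = mex{} = 0
g(2) = mex{} = 0
g(3) = mex{0} = 1
g(4) = mex{0} = 1
g(5) = mex{0} = 1
g(6) = mex{0,1} = 2
g(7) = mex{0,1} = 2
g(8) = mex{0,1} = 2
g(9) = mex{1,2} = 0
g(10) = mex{1,2} = 0
g(11) = mex{1,2} = 0
g(12) = mex{0,2} = 1
g(13) = mex{0,2} = 1
g(14) = mex{0,2} = 1
So g(14) = 1.
Grundy values for pile C (subtraction set {4, 6, 7}):
k:     0  1  2  3  4  5  6  7  8
g(k):  0  0  0  0  1  1  1  1  2
So g(8) = 2.
The value of a disjunctive sum is the nim-sum of the parts.
Combined value = 9 ⊕ 1 ⊕ 2 = 10.

10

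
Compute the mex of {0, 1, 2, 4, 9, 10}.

3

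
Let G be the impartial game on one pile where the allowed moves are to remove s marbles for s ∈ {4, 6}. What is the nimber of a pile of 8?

2

Compute g(0), g(1), … for moves {4, 6}:
k:     0  1  2  3  4  5  6  7  8
g(k):  0  0  0  0  1  1  1  1  2
So g(8) = 2.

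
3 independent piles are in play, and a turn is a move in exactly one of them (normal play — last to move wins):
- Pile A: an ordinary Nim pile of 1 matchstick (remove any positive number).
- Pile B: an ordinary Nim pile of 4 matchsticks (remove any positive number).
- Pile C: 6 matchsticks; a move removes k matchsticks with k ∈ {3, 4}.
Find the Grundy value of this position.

7

Pile A is a plain Nim pile of size 1, so its Grundy value is 1.
Pile B is a plain Nim pile of size 4, so its Grundy value is 4.
Grundy values for pile C (subtraction set {3, 4}):
g(0) = mex{} = 0
g(1) = mex{} = 0
g(2) = mex{} = 0
g(3) = mex{0} = 1
g(4) = mex{0} = 1
g(5) = mex{0} = 1
g(6) = mex{0,1} = 2
So g(6) = 2.
The value of a disjunctive sum is the nim-sum of the parts.
Combined value = 1 ⊕ 4 ⊕ 2 = 7.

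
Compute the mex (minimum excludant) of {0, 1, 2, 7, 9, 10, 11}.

The values 0, 1, 2 are all present; 3 is the first non-negative integer missing from the set.

3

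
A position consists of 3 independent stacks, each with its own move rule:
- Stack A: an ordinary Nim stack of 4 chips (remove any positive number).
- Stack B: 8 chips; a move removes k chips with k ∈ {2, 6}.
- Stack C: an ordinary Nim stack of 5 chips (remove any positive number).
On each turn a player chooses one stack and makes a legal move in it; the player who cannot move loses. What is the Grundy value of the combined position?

Stack A is a plain Nim stack of size 4, so its Grundy value is 4.
Grundy values for stack B (subtraction set {2, 6}):
g(0) = mex{} = 0
g(1) = mex{} = 0
g(2) = mex{0} = 1
g(3) = mex{0} = 1
g(4) = mex{1} = 0
g(5) = mex{1} = 0
g(6) = mex{0} = 1
g(7) = mex{0} = 1
g(8) = mex{1} = 0
So g(8) = 0.
Stack C is a plain Nim stack of size 5, so its Grundy value is 5.
The value of a disjunctive sum is the nim-sum of the parts.
Combined value = 4 XOR 0 XOR 5 = 1.

1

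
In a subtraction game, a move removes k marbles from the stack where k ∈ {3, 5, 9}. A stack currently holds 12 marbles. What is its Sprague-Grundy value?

0

Compute g(0), g(1), … for moves {3, 5, 9}:
g(0) = mex{} = 0
g(1) = mex{} = 0
g(2) = mex{} = 0
g(3) = mex{0} = 1
g(4) = mex{0} = 1
g(5) = mex{0} = 1
g(6) = mex{0,1} = 2
g(7) = mex{0,1} = 2
g(8) = mex{1} = 0
g(9) = mex{0,1,2} = 3
g(10) = mex{0,1,2} = 3
g(11) = mex{0,2} = 1
g(12) = mex{1,2,3} = 0
So g(12) = 0.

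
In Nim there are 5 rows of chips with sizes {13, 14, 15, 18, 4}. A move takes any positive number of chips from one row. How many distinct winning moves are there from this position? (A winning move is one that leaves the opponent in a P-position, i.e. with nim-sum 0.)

1

Nim-sum: 13 ⊕ 14 ⊕ 15 ⊕ 18 ⊕ 4 = 26.
The overall nim-sum is X = 26. A row of size p has a winning move iff p XOR X < p (reduce it to p XOR X).
  13: 13 XOR 26 = 23 ≥ 13 — no move.
  14: 14 XOR 26 = 20 ≥ 14 — no move.
  15: 15 XOR 26 = 21 ≥ 15 — no move.
  18: 18 XOR 26 = 8 < 18 — winning move (to 8).
  4: 4 XOR 26 = 30 ≥ 4 — no move.
That gives 1 winning move.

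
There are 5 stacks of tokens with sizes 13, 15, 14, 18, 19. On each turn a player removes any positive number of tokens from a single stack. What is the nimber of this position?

Nim-sum: 13 ^ 15 ^ 14 ^ 18 ^ 19 = 13.

13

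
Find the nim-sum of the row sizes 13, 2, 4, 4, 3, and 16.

28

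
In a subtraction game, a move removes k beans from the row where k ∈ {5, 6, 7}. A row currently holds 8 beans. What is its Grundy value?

Build the Grundy sequence with g(k) = mex{g(k−s) : s ∈ {5, 6, 7}, s ≤ k}:
k:     0  1  2  3  4  5  6  7  8
g(k):  0  0  0  0  0  1  1  1  1
So g(8) = 1.

1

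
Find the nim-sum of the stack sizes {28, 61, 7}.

38

Nim-sum: 28 ^ 61 ^ 7 = 38.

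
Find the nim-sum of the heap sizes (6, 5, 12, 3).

12

Bitwise XOR of the heap sizes:
  0110  (6)
  0101  (5)
  1100  (12)
  0011  (3)
  ----
  1100  (12)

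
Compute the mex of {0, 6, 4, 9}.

0 is in the set but 1 is not, so the mex is 1.

1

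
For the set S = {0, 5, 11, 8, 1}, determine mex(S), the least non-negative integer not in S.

The values 0, 1 are all present; 2 is the first non-negative integer missing from the set.

2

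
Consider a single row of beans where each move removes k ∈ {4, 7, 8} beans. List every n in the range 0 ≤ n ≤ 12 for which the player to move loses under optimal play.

0, 1, 2, 3, 12

Build the Grundy sequence with g(k) = mex{g(k−s) : s ∈ {4, 7, 8}, s ≤ k}:
k:     0  1  2  3  4  5  6  7  8  9 10 11 12
g(k):  0  0  0  0  1  1  1  1  2  2  2  2  0
The P-positions (g = 0) in 0..12 are 0, 1, 2, 3, 12.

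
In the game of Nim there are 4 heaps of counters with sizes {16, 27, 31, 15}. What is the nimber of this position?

27

Compute the nim-sum pairwise:
16 ⊕ 27 = 11
11 ⊕ 31 = 20
20 ⊕ 15 = 27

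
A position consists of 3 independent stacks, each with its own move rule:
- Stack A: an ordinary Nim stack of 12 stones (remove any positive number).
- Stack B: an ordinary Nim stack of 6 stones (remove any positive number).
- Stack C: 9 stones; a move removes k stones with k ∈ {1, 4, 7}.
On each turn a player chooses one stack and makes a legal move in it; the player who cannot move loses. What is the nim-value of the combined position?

11

Stack A is a plain Nim stack of size 12, so its Grundy value is 12.
Stack B is a plain Nim stack of size 6, so its Grundy value is 6.
Build the Grundy sequence for stack C with g(k) = mex{g(k−s) : s ∈ {1, 4, 7}, s ≤ k}:
g(0) = mex{} = 0
g(1) = mex{0} = 1
g(2) = mex{1} = 0
g(3) = mex{0} = 1
g(4) = mex{0,1} = 2
g(5) = mex{1,2} = 0
g(6) = mex{0} = 1
g(7) = mex{0,1} = 2
g(8) = mex{1,2} = 0
g(9) = mex{0} = 1
So g(9) = 1.
By the Sprague-Grundy theorem, the Grundy value of a sum of independent games is the XOR of the component values.
Combined value = 12 XOR 6 XOR 1 = 11.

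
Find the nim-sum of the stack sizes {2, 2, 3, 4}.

7

Nim-sum: 2 ^ 2 ^ 3 ^ 4 = 7.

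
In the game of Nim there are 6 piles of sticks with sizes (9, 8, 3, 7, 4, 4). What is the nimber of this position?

5

Nim-sum: 9 ⊕ 8 ⊕ 3 ⊕ 7 ⊕ 4 ⊕ 4 = 5.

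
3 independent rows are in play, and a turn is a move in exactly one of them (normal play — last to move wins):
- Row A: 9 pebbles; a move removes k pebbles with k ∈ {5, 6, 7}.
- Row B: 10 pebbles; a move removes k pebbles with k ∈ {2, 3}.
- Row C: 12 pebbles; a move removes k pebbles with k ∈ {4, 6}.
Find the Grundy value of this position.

Build the Grundy sequence for row A with g(k) = mex{g(k−s) : s ∈ {5, 6, 7}, s ≤ k}:
k:     0  1  2  3  4  5  6  7  8  9
g(k):  0  0  0  0  0  1  1  1  1  1
So g(9) = 1.
Build the Grundy sequence for row B with g(k) = mex{g(k−s) : s ∈ {2, 3}, s ≤ k}:
g(0) = mex{} = 0
g(1) = mex{} = 0
g(2) = mex{0} = 1
g(3) = mex{0} = 1
g(4) = mex{0,1} = 2
g(5) = mex{1} = 0
g(6) = mex{1,2} = 0
g(7) = mex{0,2} = 1
g(8) = mex{0} = 1
g(9) = mex{0,1} = 2
g(10) = mex{1} = 0
So g(10) = 0.
Build the Grundy sequence for row C with g(k) = mex{g(k−s) : s ∈ {4, 6}, s ≤ k}:
g(0) = mex{} = 0
g(1) = mex{} = 0
g(2) = mex{} = 0
g(3) = mex{} = 0
g(4) = mex{0} = 1
g(5) = mex{0} = 1
g(6) = mex{0} = 1
g(7) = mex{0} = 1
g(8) = mex{0,1} = 2
g(9) = mex{0,1} = 2
g(10) = mex{1} = 0
g(11) = mex{1} = 0
g(12) = mex{1,2} = 0
So g(12) = 0.
The value of a disjunctive sum is the nim-sum of the parts.
Combined value = 1 XOR 0 XOR 0 = 1.

1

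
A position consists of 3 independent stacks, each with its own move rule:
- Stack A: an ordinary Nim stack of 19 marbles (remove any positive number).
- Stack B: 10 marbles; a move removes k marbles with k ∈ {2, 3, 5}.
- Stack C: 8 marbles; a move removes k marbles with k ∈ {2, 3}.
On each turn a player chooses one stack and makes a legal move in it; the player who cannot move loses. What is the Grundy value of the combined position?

Stack A is a plain Nim stack of size 19, so its Grundy value is 19.
For stack B, compute g(0), g(1), … with moves {2, 3, 5}:
k:     0  1  2  3  4  5  6  7  8  9 10
g(k):  0  0  1  1  2  2  3  0  0  1  1
So g(10) = 1.
Build the Grundy sequence for stack C with g(k) = mex{g(k−s) : s ∈ {2, 3}, s ≤ k}:
g(0) = mex{} = 0
g(1) = mex{} = 0
g(2) = mex{0} = 1
g(3) = mex{0} = 1
g(4) = mex{0,1} = 2
g(5) = mex{1} = 0
g(6) = mex{1,2} = 0
g(7) = mex{0,2} = 1
g(8) = mex{0} = 1
So g(8) = 1.
By the Sprague-Grundy theorem, the Grundy value of a sum of independent games is the XOR of the component values.
Combined value = 19 ⊕ 1 ⊕ 1 = 19.

19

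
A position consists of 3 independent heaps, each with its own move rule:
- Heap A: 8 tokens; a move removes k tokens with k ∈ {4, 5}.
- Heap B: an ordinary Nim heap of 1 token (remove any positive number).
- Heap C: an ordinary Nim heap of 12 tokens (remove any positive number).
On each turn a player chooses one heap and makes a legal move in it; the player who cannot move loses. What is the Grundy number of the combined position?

15

For heap A, compute g(0), g(1), … with moves {4, 5}:
k:     0  1  2  3  4  5  6  7  8
g(k):  0  0  0  0  1  1  1  1  2
So g(8) = 2.
Heap B is a plain Nim heap of size 1, so its Grundy value is 1.
Heap C is a plain Nim heap of size 12, so its Grundy value is 12.
By the Sprague-Grundy theorem, the Grundy value of a sum of independent games is the XOR of the component values.
Combined value = 2 XOR 1 XOR 12 = 15.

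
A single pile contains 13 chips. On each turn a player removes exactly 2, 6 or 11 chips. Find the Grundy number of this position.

Compute g(0), g(1), … for moves {2, 6, 11}:
g(0) = mex{} = 0
g(1) = mex{} = 0
g(2) = mex{0} = 1
g(3) = mex{0} = 1
g(4) = mex{1} = 0
g(5) = mex{1} = 0
g(6) = mex{0} = 1
g(7) = mex{0} = 1
g(8) = mex{1} = 0
g(9) = mex{1} = 0
g(10) = mex{0} = 1
g(11) = mex{0} = 1
g(12) = mex{0,1} = 2
g(13) = mex{1} = 0
So g(13) = 0.

0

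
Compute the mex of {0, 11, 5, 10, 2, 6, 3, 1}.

The values 0, 1, 2, 3 are all present; 4 is the first non-negative integer missing from the set.

4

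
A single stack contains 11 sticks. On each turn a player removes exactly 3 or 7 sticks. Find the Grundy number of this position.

0

Compute g(0), g(1), … for moves {3, 7}:
k:     0  1  2  3  4  5  6  7  8  9 10 11
g(k):  0  0  0  1  1  1  0  2  2  1  0  0
So g(11) = 0.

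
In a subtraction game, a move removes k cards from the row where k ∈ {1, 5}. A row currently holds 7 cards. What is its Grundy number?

1

Compute g(0), g(1), … for moves {1, 5}:
k:     0  1  2  3  4  5  6  7
g(k):  0  1  0  1  0  1  0  1
So g(7) = 1.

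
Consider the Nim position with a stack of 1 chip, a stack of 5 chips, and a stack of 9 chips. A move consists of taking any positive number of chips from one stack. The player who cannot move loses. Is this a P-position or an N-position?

Bitwise XOR of the heap sizes:
  0001  (1)
  0101  (5)
  1001  (9)
  ----
  1101  (13)
The nim-sum is 13 ≠ 0, so this is an N-position: the player to move can win.

N-position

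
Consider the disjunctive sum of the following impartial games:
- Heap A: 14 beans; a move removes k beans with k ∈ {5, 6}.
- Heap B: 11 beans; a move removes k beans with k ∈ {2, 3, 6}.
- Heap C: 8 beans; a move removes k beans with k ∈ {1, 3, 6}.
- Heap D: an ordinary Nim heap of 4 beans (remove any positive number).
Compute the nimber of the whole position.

7

Grundy values for heap A (subtraction set {5, 6}):
k:     0  1  2  3  4  5  6  7  8  9 10 11 12 13 14
g(k):  0  0  0  0  0  1  1  1  1  1  2  0  0  0  0
So g(14) = 0.
For heap B, compute g(0), g(1), … with moves {2, 3, 6}:
g(0) = mex{} = 0
g(1) = mex{} = 0
g(2) = mex{0} = 1
g(3) = mex{0} = 1
g(4) = mex{0,1} = 2
g(5) = mex{1} = 0
g(6) = mex{0,1,2} = 3
g(7) = mex{0,2} = 1
g(8) = mex{0,1,3} = 2
g(9) = mex{1,3} = 0
g(10) = mex{1,2} = 0
g(11) = mex{0,2} = 1
So g(11) = 1.
For heap C, compute g(0), g(1), … with moves {1, 3, 6}:
k:     0  1  2  3  4  5  6  7  8
g(k):  0  1  0  1  0  1  2  3  2
So g(8) = 2.
Heap D is a plain Nim heap of size 4, so its Grundy value is 4.
By the Sprague-Grundy theorem, the Grundy value of a sum of independent games is the XOR of the component values.
Combined value = 0 XOR 1 XOR 2 XOR 4 = 7.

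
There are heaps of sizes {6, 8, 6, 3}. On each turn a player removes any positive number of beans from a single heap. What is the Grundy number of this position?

11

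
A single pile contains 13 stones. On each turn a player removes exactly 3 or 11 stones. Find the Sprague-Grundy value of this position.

Compute g(0), g(1), … for moves {3, 11}:
k:     0  1  2  3  4  5  6  7  8  9 10 11 12 13
g(k):  0  0  0  1  1  1  0  0  0  1  1  1  2  2
So g(13) = 2.

2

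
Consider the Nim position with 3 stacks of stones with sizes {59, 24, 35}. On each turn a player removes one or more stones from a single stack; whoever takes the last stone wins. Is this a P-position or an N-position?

P-position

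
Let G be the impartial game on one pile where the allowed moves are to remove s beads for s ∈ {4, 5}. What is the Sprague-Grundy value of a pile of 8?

2

Compute g(0), g(1), … for moves {4, 5}:
k:     0  1  2  3  4  5  6  7  8
g(k):  0  0  0  0  1  1  1  1  2
So g(8) = 2.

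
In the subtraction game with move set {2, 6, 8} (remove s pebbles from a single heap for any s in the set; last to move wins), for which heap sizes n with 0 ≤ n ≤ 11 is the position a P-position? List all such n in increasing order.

Build the Grundy sequence with g(k) = mex{g(k−s) : s ∈ {2, 6, 8}, s ≤ k}:
k:     0  1  2  3  4  5  6  7  8  9 10 11
g(k):  0  0  1  1  0  0  1  1  2  2  3  3
The P-positions (g = 0) in 0..11 are 0, 1, 4, 5.

0, 1, 4, 5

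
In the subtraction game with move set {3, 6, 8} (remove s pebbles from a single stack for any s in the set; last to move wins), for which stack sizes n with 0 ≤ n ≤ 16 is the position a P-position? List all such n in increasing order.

Grundy values for subtraction set {3, 6, 8}:
k:     0  1  2  3  4  5  6  7  8  9 10 11 12 13 14 15 16
g(k):  0  0  0  1  1  1  2  2  2  3  3  0  0  0  1  1  1
The P-positions (g = 0) in 0..16 are 0, 1, 2, 11, 12, 13.

0, 1, 2, 11, 12, 13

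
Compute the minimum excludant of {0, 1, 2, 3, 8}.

The values 0, 1, 2, 3 are all present; 4 is the first non-negative integer missing from the set.

4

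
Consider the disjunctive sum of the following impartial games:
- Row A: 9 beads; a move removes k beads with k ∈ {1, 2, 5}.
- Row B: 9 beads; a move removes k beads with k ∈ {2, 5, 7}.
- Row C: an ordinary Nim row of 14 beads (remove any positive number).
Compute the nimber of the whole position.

12

For row A, compute g(0), g(1), … with moves {1, 2, 5}:
k:     0  1  2  3  4  5  6  7  8  9
g(k):  0  1  2  0  1  2  0  1  2  0
So g(9) = 0.
Grundy values for row B (subtraction set {2, 5, 7}):
k:     0  1  2  3  4  5  6  7  8  9
g(k):  0  0  1  1  0  2  1  3  2  2
So g(9) = 2.
Row C is a plain Nim row of size 14, so its Grundy value is 14.
The value of a disjunctive sum is the nim-sum of the parts.
Combined value = 0 ⊕ 2 ⊕ 14 = 12.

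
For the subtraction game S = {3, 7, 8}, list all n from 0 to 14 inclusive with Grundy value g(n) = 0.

0, 1, 2, 6, 11, 12

Compute g(0), g(1), … for moves {3, 7, 8}:
g(0) = mex{} = 0
g(1) = mex{} = 0
g(2) = mex{} = 0
g(3) = mex{0} = 1
g(4) = mex{0} = 1
g(5) = mex{0} = 1
g(6) = mex{1} = 0
g(7) = mex{0,1} = 2
g(8) = mex{0,1} = 2
g(9) = mex{0} = 1
g(10) = mex{0,1,2} = 3
g(11) = mex{1,2} = 0
g(12) = mex{1} = 0
g(13) = mex{0,1,3} = 2
g(14) = mex{0,2} = 1
The P-positions (g = 0) in 0..14 are 0, 1, 2, 6, 11, 12.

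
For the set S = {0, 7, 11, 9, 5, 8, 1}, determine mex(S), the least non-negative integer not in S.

The values 0, 1 are all present; 2 is the first non-negative integer missing from the set.

2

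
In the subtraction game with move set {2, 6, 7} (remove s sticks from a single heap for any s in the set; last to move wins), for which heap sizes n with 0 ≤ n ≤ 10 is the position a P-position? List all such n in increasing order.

0, 1, 4, 5, 9

Build the Grundy sequence with g(k) = mex{g(k−s) : s ∈ {2, 6, 7}, s ≤ k}:
k:     0  1  2  3  4  5  6  7  8  9 10
g(k):  0  0  1  1  0  0  1  1  2  0  3
The P-positions (g = 0) in 0..10 are 0, 1, 4, 5, 9.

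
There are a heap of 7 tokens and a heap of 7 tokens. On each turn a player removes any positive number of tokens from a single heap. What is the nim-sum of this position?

0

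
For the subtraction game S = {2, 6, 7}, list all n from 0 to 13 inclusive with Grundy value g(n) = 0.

Build the Grundy sequence with g(k) = mex{g(k−s) : s ∈ {2, 6, 7}, s ≤ k}:
g(0) = mex{} = 0
g(1) = mex{} = 0
g(2) = mex{0} = 1
g(3) = mex{0} = 1
g(4) = mex{1} = 0
g(5) = mex{1} = 0
g(6) = mex{0} = 1
g(7) = mex{0} = 1
g(8) = mex{0,1} = 2
g(9) = mex{1} = 0
g(10) = mex{0,1,2} = 3
g(11) = mex{0} = 1
g(12) = mex{0,1,3} = 2
g(13) = mex{1} = 0
The P-positions (g = 0) in 0..13 are 0, 1, 4, 5, 9, 13.

0, 1, 4, 5, 9, 13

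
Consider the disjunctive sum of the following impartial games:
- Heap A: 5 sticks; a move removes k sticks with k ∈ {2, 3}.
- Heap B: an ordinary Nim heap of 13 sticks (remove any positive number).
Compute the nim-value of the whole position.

13

For heap A, compute g(0), g(1), … with moves {2, 3}:
g(0) = mex{} = 0
g(1) = mex{} = 0
g(2) = mex{0} = 1
g(3) = mex{0} = 1
g(4) = mex{0,1} = 2
g(5) = mex{1} = 0
So g(5) = 0.
Heap B is a plain Nim heap of size 13, so its Grundy value is 13.
By the Sprague-Grundy theorem, the Grundy value of a sum of independent games is the XOR of the component values.
Combined value = 0 ⊕ 13 = 13.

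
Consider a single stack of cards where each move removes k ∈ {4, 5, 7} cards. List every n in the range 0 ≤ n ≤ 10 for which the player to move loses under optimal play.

Grundy values for subtraction set {4, 5, 7}:
k:     0  1  2  3  4  5  6  7  8  9 10
g(k):  0  0  0  0  1  1  1  1  2  2  2
The P-positions (g = 0) in 0..10 are 0, 1, 2, 3.

0, 1, 2, 3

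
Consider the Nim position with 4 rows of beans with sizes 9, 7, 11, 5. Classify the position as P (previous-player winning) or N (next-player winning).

P-position

In binary:
  1001  (9)
  0111  (7)
  1011  (11)
  0101  (5)
  ----
  0000  (0)
The nim-sum is 0, so this is a P-position: the player to move is in a losing position under optimal play.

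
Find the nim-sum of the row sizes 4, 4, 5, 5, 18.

18

Nim-sum: 4 ^ 4 ^ 5 ^ 5 ^ 18 = 18.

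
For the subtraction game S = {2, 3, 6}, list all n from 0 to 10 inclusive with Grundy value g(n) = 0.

0, 1, 5, 9, 10

Compute g(0), g(1), … for moves {2, 3, 6}:
g(0) = mex{} = 0
g(1) = mex{} = 0
g(2) = mex{0} = 1
g(3) = mex{0} = 1
g(4) = mex{0,1} = 2
g(5) = mex{1} = 0
g(6) = mex{0,1,2} = 3
g(7) = mex{0,2} = 1
g(8) = mex{0,1,3} = 2
g(9) = mex{1,3} = 0
g(10) = mex{1,2} = 0
The P-positions (g = 0) in 0..10 are 0, 1, 5, 9, 10.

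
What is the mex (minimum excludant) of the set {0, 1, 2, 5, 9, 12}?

3

The values 0, 1, 2 are all present; 3 is the first non-negative integer missing from the set.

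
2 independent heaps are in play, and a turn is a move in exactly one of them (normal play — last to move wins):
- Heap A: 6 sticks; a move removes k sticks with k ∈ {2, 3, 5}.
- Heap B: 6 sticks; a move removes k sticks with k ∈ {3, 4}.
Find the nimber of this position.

1

For heap A, compute g(0), g(1), … with moves {2, 3, 5}:
k:     0  1  2  3  4  5  6
g(k):  0  0  1  1  2  2  3
So g(6) = 3.
Grundy values for heap B (subtraction set {3, 4}):
g(0) = mex{} = 0
g(1) = mex{} = 0
g(2) = mex{} = 0
g(3) = mex{0} = 1
g(4) = mex{0} = 1
g(5) = mex{0} = 1
g(6) = mex{0,1} = 2
So g(6) = 2.
The value of a disjunctive sum is the nim-sum of the parts.
Combined value = 3 ⊕ 2 = 1.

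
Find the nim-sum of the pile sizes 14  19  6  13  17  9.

Compute the nim-sum pairwise:
14 ^ 19 = 29
29 ^ 6 = 27
27 ^ 13 = 22
22 ^ 17 = 7
7 ^ 9 = 14

14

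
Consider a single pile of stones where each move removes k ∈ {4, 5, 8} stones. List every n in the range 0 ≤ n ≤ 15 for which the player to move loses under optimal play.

0, 1, 2, 3, 12, 13, 14, 15

Grundy values for subtraction set {4, 5, 8}:
k:     0  1  2  3  4  5  6  7  8  9 10 11 12 13 14 15
g(k):  0  0  0  0  1  1  1  1  2  2  2  2  0  0  0  0
The P-positions (g = 0) in 0..15 are 0, 1, 2, 3, 12, 13, 14, 15.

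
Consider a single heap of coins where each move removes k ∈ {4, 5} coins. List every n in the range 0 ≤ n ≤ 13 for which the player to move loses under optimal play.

Compute g(0), g(1), … for moves {4, 5}:
g(0) = mex{} = 0
g(1) = mex{} = 0
g(2) = mex{} = 0
g(3) = mex{} = 0
g(4) = mex{0} = 1
g(5) = mex{0} = 1
g(6) = mex{0} = 1
g(7) = mex{0} = 1
g(8) = mex{0,1} = 2
g(9) = mex{1} = 0
g(10) = mex{1} = 0
g(11) = mex{1} = 0
g(12) = mex{1,2} = 0
g(13) = mex{0,2} = 1
The P-positions (g = 0) in 0..13 are 0, 1, 2, 3, 9, 10, 11, 12.

0, 1, 2, 3, 9, 10, 11, 12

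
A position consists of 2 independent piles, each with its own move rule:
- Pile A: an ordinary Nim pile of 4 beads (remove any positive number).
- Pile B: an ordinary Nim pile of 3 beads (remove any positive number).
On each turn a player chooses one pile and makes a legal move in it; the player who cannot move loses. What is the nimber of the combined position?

7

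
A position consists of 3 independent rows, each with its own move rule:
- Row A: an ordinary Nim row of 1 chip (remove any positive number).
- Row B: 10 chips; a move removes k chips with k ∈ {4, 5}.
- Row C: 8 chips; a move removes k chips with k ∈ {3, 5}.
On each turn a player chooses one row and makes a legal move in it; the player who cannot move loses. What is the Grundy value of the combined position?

Row A is a plain Nim row of size 1, so its Grundy value is 1.
Build the Grundy sequence for row B with g(k) = mex{g(k−s) : s ∈ {4, 5}, s ≤ k}:
g(0) = mex{} = 0
g(1) = mex{} = 0
g(2) = mex{} = 0
g(3) = mex{} = 0
g(4) = mex{0} = 1
g(5) = mex{0} = 1
g(6) = mex{0} = 1
g(7) = mex{0} = 1
g(8) = mex{0,1} = 2
g(9) = mex{1} = 0
g(10) = mex{1} = 0
So g(10) = 0.
For row C, compute g(0), g(1), … with moves {3, 5}:
g(0) = mex{} = 0
g(1) = mex{} = 0
g(2) = mex{} = 0
g(3) = mex{0} = 1
g(4) = mex{0} = 1
g(5) = mex{0} = 1
g(6) = mex{0,1} = 2
g(7) = mex{0,1} = 2
g(8) = mex{1} = 0
So g(8) = 0.
The value of a disjunctive sum is the nim-sum of the parts.
Combined value = 1 ⊕ 0 ⊕ 0 = 1.

1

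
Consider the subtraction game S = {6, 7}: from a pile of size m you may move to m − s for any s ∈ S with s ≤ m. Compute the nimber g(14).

Grundy values for subtraction set {6, 7}:
k:     0  1  2  3  4  5  6  7  8  9 10 11 12 13 14
g(k):  0  0  0  0  0  0  1  1  1  1  1  1  2  0  0
So g(14) = 0.

0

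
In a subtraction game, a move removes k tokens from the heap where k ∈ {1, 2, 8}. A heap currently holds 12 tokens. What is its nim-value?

0

Build the Grundy sequence with g(k) = mex{g(k−s) : s ∈ {1, 2, 8}, s ≤ k}:
k:     0  1  2  3  4  5  6  7  8  9 10 11 12
g(k):  0  1  2  0  1  2  0  1  2  0  1  2  0
So g(12) = 0.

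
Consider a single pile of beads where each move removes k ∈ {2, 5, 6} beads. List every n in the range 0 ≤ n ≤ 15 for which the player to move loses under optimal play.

0, 1, 4, 8, 11, 12, 15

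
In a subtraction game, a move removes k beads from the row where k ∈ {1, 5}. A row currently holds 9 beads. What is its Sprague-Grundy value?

1

Grundy values for subtraction set {1, 5}:
g(0) = mex{} = 0
g(1) = mex{0} = 1
g(2) = mex{1} = 0
g(3) = mex{0} = 1
g(4) = mex{1} = 0
g(5) = mex{0} = 1
g(6) = mex{1} = 0
g(7) = mex{0} = 1
g(8) = mex{1} = 0
g(9) = mex{0} = 1
So g(9) = 1.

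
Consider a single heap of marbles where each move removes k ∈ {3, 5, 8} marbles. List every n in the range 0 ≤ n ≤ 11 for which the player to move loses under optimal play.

0, 1, 2, 11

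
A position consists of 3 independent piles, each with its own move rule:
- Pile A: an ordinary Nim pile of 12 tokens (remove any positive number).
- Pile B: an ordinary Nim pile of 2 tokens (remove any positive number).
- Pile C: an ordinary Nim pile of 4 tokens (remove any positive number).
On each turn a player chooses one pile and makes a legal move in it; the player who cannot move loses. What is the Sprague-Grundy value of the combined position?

10

Pile A is a plain Nim pile of size 12, so its Grundy value is 12.
Pile B is a plain Nim pile of size 2, so its Grundy value is 2.
Pile C is a plain Nim pile of size 4, so its Grundy value is 4.
By the Sprague-Grundy theorem, the Grundy value of a sum of independent games is the XOR of the component values.
Combined value = 12 XOR 2 XOR 4 = 10.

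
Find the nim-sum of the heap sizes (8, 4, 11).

7

Compute the nim-sum pairwise:
8 XOR 4 = 12
12 XOR 11 = 7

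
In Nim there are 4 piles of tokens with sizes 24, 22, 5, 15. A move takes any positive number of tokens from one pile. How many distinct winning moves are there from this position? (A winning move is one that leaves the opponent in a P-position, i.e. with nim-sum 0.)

3

Compute the nim-sum pairwise:
24 XOR 22 = 14
14 XOR 5 = 11
11 XOR 15 = 4
The overall nim-sum is X = 4. A pile of size p has a winning move iff p XOR X < p (reduce it to p XOR X).
  24: 24 XOR 4 = 28 ≥ 24 — no move.
  22: 22 XOR 4 = 18 < 22 — winning move (to 18).
  5: 5 XOR 4 = 1 < 5 — winning move (to 1).
  15: 15 XOR 4 = 11 < 15 — winning move (to 11).
That gives 3 winning moves.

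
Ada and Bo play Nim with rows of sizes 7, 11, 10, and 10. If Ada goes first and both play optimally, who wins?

Ada wins

Compute the nim-sum pairwise:
7 ^ 11 = 12
12 ^ 10 = 6
6 ^ 10 = 12
The nim-sum is 12 ≠ 0, so this is an N-position: the player to move can win; Ada has a winning move.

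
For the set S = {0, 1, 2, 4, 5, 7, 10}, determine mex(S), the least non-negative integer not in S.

3

The values 0, 1, 2 are all present; 3 is the first non-negative integer missing from the set.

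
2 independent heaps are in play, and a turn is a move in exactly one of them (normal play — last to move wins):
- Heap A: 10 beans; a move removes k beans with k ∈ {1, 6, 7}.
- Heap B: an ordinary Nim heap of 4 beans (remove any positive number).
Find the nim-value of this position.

Build the Grundy sequence for heap A with g(k) = mex{g(k−s) : s ∈ {1, 6, 7}, s ≤ k}:
k:     0  1  2  3  4  5  6  7  8  9 10
g(k):  0  1  0  1  0  1  2  3  2  3  2
So g(10) = 2.
Heap B is a plain Nim heap of size 4, so its Grundy value is 4.
By the Sprague-Grundy theorem, the Grundy value of a sum of independent games is the XOR of the component values.
Combined value = 2 XOR 4 = 6.

6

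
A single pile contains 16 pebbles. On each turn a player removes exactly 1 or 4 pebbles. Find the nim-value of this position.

Grundy values for subtraction set {1, 4}:
k:     0  1  2  3  4  5  6  7  8  9 10 11 12 13 14 15 16
g(k):  0  1  0  1  2  0  1  0  1  2  0  1  0  1  2  0  1
So g(16) = 1.

1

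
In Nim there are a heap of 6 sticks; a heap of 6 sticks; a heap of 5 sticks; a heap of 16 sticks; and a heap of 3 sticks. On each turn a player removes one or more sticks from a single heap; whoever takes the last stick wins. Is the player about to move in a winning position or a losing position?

Winning position

Compute the nim-sum pairwise:
6 XOR 6 = 0
0 XOR 5 = 5
5 XOR 16 = 21
21 XOR 3 = 22
The nim-sum is 22 ≠ 0, so this is an N-position: the player to move can win.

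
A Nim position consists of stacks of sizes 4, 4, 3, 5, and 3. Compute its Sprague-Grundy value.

5

Bitwise XOR of the heap sizes:
  100  (4)
  100  (4)
  011  (3)
  101  (5)
  011  (3)
  ---
  101  (5)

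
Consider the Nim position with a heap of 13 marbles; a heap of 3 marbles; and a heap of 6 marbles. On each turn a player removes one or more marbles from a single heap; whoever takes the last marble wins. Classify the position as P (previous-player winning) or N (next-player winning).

Nim-sum: 13 ⊕ 3 ⊕ 6 = 8.
The nim-sum is 8 ≠ 0, so this is an N-position: the player to move can win.

N-position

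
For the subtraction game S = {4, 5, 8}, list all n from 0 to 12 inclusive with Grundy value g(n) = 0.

0, 1, 2, 3, 12

Grundy values for subtraction set {4, 5, 8}:
k:     0  1  2  3  4  5  6  7  8  9 10 11 12
g(k):  0  0  0  0  1  1  1  1  2  2  2  2  0
The P-positions (g = 0) in 0..12 are 0, 1, 2, 3, 12.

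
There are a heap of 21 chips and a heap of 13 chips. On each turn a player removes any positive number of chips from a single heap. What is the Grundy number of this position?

In binary:
  10101  (21)
  01101  (13)
  -----
  11000  (24)

24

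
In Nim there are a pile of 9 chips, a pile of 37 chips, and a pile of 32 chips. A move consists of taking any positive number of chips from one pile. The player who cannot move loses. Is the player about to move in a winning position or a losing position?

Winning position

Compute the nim-sum pairwise:
9 XOR 37 = 44
44 XOR 32 = 12
The nim-sum is 12 ≠ 0, so this is an N-position: the player to move can win.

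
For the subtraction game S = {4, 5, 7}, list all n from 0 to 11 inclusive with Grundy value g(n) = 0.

0, 1, 2, 3, 11

Build the Grundy sequence with g(k) = mex{g(k−s) : s ∈ {4, 5, 7}, s ≤ k}:
g(0) = mex{} = 0
g(1) = mex{} = 0
g(2) = mex{} = 0
g(3) = mex{} = 0
g(4) = mex{0} = 1
g(5) = mex{0} = 1
g(6) = mex{0} = 1
g(7) = mex{0} = 1
g(8) = mex{0,1} = 2
g(9) = mex{0,1} = 2
g(10) = mex{0,1} = 2
g(11) = mex{1} = 0
The P-positions (g = 0) in 0..11 are 0, 1, 2, 3, 11.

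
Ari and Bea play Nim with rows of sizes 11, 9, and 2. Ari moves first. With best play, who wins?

Bea wins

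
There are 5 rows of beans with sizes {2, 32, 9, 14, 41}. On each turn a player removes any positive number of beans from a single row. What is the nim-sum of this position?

Nim-sum: 2 XOR 32 XOR 9 XOR 14 XOR 41 = 12.

12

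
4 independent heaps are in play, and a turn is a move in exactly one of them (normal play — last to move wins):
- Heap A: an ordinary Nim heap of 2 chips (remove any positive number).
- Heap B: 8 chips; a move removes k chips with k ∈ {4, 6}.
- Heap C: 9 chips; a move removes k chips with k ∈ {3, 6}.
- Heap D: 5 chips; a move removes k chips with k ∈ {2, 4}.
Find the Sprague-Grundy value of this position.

Heap A is a plain Nim heap of size 2, so its Grundy value is 2.
For heap B, compute g(0), g(1), … with moves {4, 6}:
k:     0  1  2  3  4  5  6  7  8
g(k):  0  0  0  0  1  1  1  1  2
So g(8) = 2.
For heap C, compute g(0), g(1), … with moves {3, 6}:
k:     0  1  2  3  4  5  6  7  8  9
g(k):  0  0  0  1  1  1  2  2  2  0
So g(9) = 0.
Grundy values for heap D (subtraction set {2, 4}):
g(0) = mex{} = 0
g(1) = mex{} = 0
g(2) = mex{0} = 1
g(3) = mex{0} = 1
g(4) = mex{0,1} = 2
g(5) = mex{0,1} = 2
So g(5) = 2.
The value of a disjunctive sum is the nim-sum of the parts.
Combined value = 2 XOR 2 XOR 0 XOR 2 = 2.

2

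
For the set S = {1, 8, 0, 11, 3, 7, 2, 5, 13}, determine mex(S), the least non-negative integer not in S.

4

The values 0, 1, 2, 3 are all present; 4 is the first non-negative integer missing from the set.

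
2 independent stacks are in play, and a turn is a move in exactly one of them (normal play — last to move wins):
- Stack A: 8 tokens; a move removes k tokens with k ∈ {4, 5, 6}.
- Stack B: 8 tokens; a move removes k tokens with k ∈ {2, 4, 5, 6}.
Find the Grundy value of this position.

2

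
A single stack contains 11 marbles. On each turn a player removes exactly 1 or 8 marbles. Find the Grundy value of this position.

Build the Grundy sequence with g(k) = mex{g(k−s) : s ∈ {1, 8}, s ≤ k}:
g(0) = mex{} = 0
g(1) = mex{0} = 1
g(2) = mex{1} = 0
g(3) = mex{0} = 1
g(4) = mex{1} = 0
g(5) = mex{0} = 1
g(6) = mex{1} = 0
g(7) = mex{0} = 1
g(8) = mex{0,1} = 2
g(9) = mex{1,2} = 0
g(10) = mex{0} = 1
g(11) = mex{1} = 0
So g(11) = 0.

0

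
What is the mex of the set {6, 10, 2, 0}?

0 is in the set but 1 is not, so the mex is 1.

1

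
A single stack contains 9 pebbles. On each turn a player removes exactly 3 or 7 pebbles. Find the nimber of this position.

Build the Grundy sequence with g(k) = mex{g(k−s) : s ∈ {3, 7}, s ≤ k}:
g(0) = mex{} = 0
g(1) = mex{} = 0
g(2) = mex{} = 0
g(3) = mex{0} = 1
g(4) = mex{0} = 1
g(5) = mex{0} = 1
g(6) = mex{1} = 0
g(7) = mex{0,1} = 2
g(8) = mex{0,1} = 2
g(9) = mex{0} = 1
So g(9) = 1.

1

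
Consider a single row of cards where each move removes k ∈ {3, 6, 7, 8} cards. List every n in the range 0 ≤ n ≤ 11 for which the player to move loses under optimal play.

0, 1, 2, 11

Build the Grundy sequence with g(k) = mex{g(k−s) : s ∈ {3, 6, 7, 8}, s ≤ k}:
k:     0  1  2  3  4  5  6  7  8  9 10 11
g(k):  0  0  0  1  1  1  2  2  2  3  3  0
The P-positions (g = 0) in 0..11 are 0, 1, 2, 11.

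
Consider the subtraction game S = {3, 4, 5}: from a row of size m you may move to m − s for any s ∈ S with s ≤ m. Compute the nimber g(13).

Grundy values for subtraction set {3, 4, 5}:
k:     0  1  2  3  4  5  6  7  8  9 10 11 12 13
g(k):  0  0  0  1  1  1  2  2  0  0  0  1  1  1
So g(13) = 1.

1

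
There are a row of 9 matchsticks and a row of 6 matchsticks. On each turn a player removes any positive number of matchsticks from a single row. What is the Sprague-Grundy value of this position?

Compute the nim-sum pairwise:
9 XOR 6 = 15

15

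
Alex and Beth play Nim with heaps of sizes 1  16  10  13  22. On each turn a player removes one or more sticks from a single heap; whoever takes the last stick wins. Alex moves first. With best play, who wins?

Write each in binary and XOR column by column:
  00001  (1)
  10000  (16)
  01010  (10)
  01101  (13)
  10110  (22)
  -----
  00000  (0)
The nim-sum is 0, so this is a P-position: the player to move is in a losing position under optimal play; Alex is about to move from it and so loses — Beth wins.

Beth wins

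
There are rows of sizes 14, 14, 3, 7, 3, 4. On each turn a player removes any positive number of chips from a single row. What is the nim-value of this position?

3

Compute the nim-sum pairwise:
14 XOR 14 = 0
0 XOR 3 = 3
3 XOR 7 = 4
4 XOR 3 = 7
7 XOR 4 = 3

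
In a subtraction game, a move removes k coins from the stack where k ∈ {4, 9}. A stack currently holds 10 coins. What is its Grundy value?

2

Build the Grundy sequence with g(k) = mex{g(k−s) : s ∈ {4, 9}, s ≤ k}:
k:     0  1  2  3  4  5  6  7  8  9 10
g(k):  0  0  0  0  1  1  1  1  0  2  2
So g(10) = 2.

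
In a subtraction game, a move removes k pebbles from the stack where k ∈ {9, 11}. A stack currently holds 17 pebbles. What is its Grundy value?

1

Compute g(0), g(1), … for moves {9, 11}:
k:     0  1  2  3  4  5  6  7  8  9 10 11 12 13 14 15 16 17
g(k):  0  0  0  0  0  0  0  0  0  1  1  1  1  1  1  1  1  1
So g(17) = 1.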